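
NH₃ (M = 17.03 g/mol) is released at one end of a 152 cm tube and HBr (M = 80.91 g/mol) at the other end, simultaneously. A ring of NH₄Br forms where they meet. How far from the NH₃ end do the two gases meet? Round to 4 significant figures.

The fronts meet when d_NH₃ + d_HBr = L with d_NH₃/d_HBr = √(M_HBr/M_NH₃) (Graham's law). Here √(M_HBr/M_NH₃) = √(80.91/17.03) = 2.180.
With d_NH₃ + d_HBr = 152 cm, d_HBr = 152/(1 + 2.180) = 47.80 cm.
d_NH₃ = 152 − 47.80 = 104.2 cm.

104.2 cm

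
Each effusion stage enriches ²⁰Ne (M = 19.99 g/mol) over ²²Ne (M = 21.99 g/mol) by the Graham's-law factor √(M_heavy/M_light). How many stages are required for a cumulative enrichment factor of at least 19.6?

63

Single-stage factor α = √(21.99/19.99), so ln α = ½ ln(1.10005) = 0.04768.
Need α^N ≥ 19.6 ⇒ N ≥ ln(19.6) / ln α = 2.976 / 0.04768 = 62.41.
So at least 63 stages are needed.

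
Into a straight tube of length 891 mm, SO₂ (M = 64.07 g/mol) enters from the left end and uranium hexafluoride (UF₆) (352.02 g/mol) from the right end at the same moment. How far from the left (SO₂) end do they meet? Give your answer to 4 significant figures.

Distances travelled in equal time are proportional to diffusion rates, so d_SO₂/d_UF₆ = √(M_UF₆/M_SO₂) = √(352.02/64.07) = 2.344.
With d_SO₂ + d_UF₆ = 891 mm, d_UF₆ = 891/(1 + 2.344) = 266.4 mm.
d_SO₂ = 891 − 266.4 = 624.6 mm.

624.6 mm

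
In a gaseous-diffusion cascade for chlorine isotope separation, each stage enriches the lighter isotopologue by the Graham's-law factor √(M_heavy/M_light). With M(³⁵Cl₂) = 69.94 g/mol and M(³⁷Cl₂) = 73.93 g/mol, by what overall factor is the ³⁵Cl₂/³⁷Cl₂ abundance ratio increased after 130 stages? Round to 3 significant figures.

36.8

Overall factor = α^130 with α = √(73.93/69.94), i.e. (73.93/69.94)^(130/2).
= 1.05705^65 = 36.8.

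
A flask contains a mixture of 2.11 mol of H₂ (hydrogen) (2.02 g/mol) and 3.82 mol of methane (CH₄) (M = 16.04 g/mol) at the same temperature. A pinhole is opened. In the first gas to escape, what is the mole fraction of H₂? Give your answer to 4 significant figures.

0.6088

The effusion rate of species i is ∝ p_i/√M_i ∝ n_i/√M_i.
Mole fraction of H₂ in the effusate = (n_H₂/√M_H₂) / (n_H₂/√M_H₂ + n_CH₄/√M_CH₄)
= (2.11/√2.02) / (2.11/√2.02 + 3.82/√16.04) = 1.485/(1.485 + 0.9538) = 0.6088.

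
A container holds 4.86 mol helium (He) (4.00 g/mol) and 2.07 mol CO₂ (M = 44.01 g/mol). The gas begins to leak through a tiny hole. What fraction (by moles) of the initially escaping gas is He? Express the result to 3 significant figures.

Effusion rate of each component ∝ n_i/√M_i (partial pressure × 1/√M).
So x_He in the escaping gas = (n_He/√M_He) / Σ(n_i/√M_i)
= (4.86/√4.00) / (4.86/√4.00 + 2.07/√44.01) = 2.430/(2.430 + 0.3120) = 0.886.

0.886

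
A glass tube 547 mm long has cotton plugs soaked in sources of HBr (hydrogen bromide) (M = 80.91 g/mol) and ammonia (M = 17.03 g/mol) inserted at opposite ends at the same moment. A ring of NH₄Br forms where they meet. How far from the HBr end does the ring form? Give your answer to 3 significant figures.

Graham's law gives d_HBr/d_NH₃ = rate_HBr/rate_NH₃ = √(M_NH₃/M_HBr) = √(17.03/80.91) = 0.4588.
With d_HBr + d_NH₃ = 547 mm, d_NH₃ = 547/(1 + 0.4588) = 375.0 mm.
d_HBr = 547 − 375.0 = 172 mm.

172 mm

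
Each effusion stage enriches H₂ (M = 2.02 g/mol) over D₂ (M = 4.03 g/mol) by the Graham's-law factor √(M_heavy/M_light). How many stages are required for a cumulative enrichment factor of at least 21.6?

9

Per stage α = (4.03/2.02)^(1/2) = 1.99505^0.5, giving ln α = 0.3453.
Need α^N ≥ 21.6 ⇒ N ≥ ln(21.6) / ln α = 3.073 / 0.3453 = 8.90.
So at least 9 stages are needed.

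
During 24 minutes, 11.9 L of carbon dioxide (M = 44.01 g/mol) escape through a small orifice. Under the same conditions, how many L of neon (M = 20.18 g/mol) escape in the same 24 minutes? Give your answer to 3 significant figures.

From Graham's law, rate_Ne/rate_CO₂ = √(M_CO₂/M_Ne) = √(44.01/20.18) = √2.181 = 1.477.
So the volume for Ne is 11.9 × 1.477 = 17.6 L.

17.6 L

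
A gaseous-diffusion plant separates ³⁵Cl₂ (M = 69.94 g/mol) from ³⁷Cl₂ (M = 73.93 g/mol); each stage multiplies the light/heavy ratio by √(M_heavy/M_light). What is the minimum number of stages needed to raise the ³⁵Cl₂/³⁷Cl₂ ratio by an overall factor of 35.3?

Single-stage factor α = √(73.93/69.94), so ln α = ½ ln(1.05705) = 0.02774.
Need α^N ≥ 35.3 ⇒ N ≥ ln(35.3) / ln α = 3.564 / 0.02774 = 128.47.
Rounding up, N = 129 stages.

129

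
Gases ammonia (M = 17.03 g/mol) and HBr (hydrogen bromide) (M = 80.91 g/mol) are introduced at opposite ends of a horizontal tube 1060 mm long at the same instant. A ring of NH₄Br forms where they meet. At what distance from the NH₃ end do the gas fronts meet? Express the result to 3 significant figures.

727 mm

Graham's law gives d_NH₃/d_HBr = rate_NH₃/rate_HBr = √(M_HBr/M_NH₃) = √(80.91/17.03) = 2.180.
With d_NH₃ + d_HBr = 1060 mm, d_HBr = 1060/(1 + 2.180) = 333.4 mm.
d_NH₃ = 1060 − 333.4 = 727 mm.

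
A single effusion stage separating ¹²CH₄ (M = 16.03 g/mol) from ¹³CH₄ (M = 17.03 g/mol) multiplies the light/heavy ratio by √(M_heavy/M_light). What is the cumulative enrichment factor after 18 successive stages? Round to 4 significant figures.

Each stage multiplies the ratio by α = √(17.03/16.03), so after 18 stages the overall factor is α^18 = (17.03/16.03)^(18/2).
= 1.06238^9 = 1.724.

1.724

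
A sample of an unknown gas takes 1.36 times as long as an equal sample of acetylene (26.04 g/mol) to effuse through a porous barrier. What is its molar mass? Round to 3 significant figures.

From Graham's law, t_X/t_C₂H₂ = √(M_X/M_C₂H₂).
1.36 = √(M_X/26.04)
M_X = 26.04 × 1.36² = 26.04 × 1.850 = 48.2 g/mol

48.2 g/mol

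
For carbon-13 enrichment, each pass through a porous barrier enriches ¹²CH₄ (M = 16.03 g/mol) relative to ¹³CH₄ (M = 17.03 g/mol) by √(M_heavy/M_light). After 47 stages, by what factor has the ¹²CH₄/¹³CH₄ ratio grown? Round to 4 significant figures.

After 47 stages the ratio has grown by (√(17.03/16.03))^47 = (17.03/16.03)^(47/2).
= 1.06238^(47/2) = 4.146.

4.146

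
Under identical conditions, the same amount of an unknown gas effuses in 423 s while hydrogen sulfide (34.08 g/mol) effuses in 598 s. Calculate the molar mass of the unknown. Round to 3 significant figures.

17.1 g/mol

By Graham's law, t_X/t_H₂S = √(M_X/M_H₂S).
423/598 = 0.7074 = √(M_X/34.08)
M_X = 34.08 × 0.7074² = 34.08 × 0.5004 = 17.1 g/mol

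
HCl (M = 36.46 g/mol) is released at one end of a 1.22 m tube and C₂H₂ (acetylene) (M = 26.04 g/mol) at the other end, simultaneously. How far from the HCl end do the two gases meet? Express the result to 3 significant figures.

The fronts meet when d_HCl + d_C₂H₂ = L with d_HCl/d_C₂H₂ = √(M_C₂H₂/M_HCl) (Graham's law). Here √(M_C₂H₂/M_HCl) = √(26.04/36.46) = 0.8451.
With d_HCl + d_C₂H₂ = 1.22 m, d_C₂H₂ = 1.22/(1 + 0.8451) = 0.6612 m.
d_HCl = 1.22 − 0.6612 = 0.559 m.

0.559 m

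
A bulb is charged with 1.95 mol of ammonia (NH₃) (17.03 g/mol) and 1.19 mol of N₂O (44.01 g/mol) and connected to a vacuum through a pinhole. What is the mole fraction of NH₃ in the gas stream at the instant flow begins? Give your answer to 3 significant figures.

The effusion rate of species i is ∝ p_i/√M_i ∝ n_i/√M_i.
Mole fraction of NH₃ in the effusate = (n_NH₃/√M_NH₃) / (n_NH₃/√M_NH₃ + n_N₂O/√M_N₂O)
= (1.95/√17.03) / (1.95/√17.03 + 1.19/√44.01) = 0.4725/(0.4725 + 0.1794) = 0.725.

0.725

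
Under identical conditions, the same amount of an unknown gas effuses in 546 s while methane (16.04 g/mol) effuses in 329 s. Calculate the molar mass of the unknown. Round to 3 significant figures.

44.2 g/mol

Graham's law gives t_X/t_CH₄ = √(M_X/M_CH₄).
546/329 = 1.660 = √(M_X/16.04)
M_X = 16.04 × 1.660² = 16.04 × 2.754 = 44.2 g/mol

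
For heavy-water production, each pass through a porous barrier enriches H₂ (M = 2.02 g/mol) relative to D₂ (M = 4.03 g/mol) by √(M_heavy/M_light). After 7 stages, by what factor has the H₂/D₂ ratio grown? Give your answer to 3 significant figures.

11.2

After 7 stages the ratio has grown by (√(4.03/2.02))^7 = (4.03/2.02)^(7/2).
= 1.99505^(7/2) = 11.2.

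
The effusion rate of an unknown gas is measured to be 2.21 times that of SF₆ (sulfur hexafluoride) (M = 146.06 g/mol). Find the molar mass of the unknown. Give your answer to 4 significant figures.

Graham's law gives rate_X/rate_SF₆ = √(M_SF₆/M_X).
2.21 = √(146.06/M_X)
M_X = 146.06 / 2.21² = 146.06 / 4.884 = 29.91 g/mol

29.91 g/mol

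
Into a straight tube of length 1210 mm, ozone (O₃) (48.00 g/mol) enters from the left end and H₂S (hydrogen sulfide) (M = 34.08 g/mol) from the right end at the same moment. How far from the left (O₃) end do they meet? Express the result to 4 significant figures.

The fronts meet when d_O₃ + d_H₂S = L with d_O₃/d_H₂S = √(M_H₂S/M_O₃) (Graham's law). Here √(M_H₂S/M_O₃) = √(34.08/48.00) = 0.8426.
With d_O₃ + d_H₂S = 1210 mm, d_H₂S = 1210/(1 + 0.8426) = 656.7 mm.
d_O₃ = 1210 − 656.7 = 553.3 mm.

553.3 mm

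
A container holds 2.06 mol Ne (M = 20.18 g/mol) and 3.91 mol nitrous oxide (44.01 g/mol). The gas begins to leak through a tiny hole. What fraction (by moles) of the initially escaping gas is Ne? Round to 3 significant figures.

Each component's effusion rate ∝ (its partial pressure)·(1/√M) ∝ n_i/√M_i.
So x_Ne in the escaping gas = (n_Ne/√M_Ne) / Σ(n_i/√M_i)
= (2.06/√20.18) / (2.06/√20.18 + 3.91/√44.01) = 0.4586/(0.4586 + 0.5894) = 0.438.

0.438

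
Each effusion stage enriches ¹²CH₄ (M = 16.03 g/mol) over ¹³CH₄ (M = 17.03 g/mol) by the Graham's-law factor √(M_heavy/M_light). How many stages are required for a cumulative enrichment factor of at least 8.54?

Per stage α = (17.03/16.03)^(1/2) = 1.06238^0.5, giving ln α = 0.03026.
Need α^N ≥ 8.54 ⇒ N ≥ ln(8.54) / ln α = 2.145 / 0.03026 = 70.88.
So at least 71 stages are needed.

71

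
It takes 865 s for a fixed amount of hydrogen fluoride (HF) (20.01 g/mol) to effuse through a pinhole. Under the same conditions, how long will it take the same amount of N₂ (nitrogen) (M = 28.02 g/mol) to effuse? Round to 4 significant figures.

Graham's law gives t_N₂/t_HF = √(M_N₂/M_HF) = √(28.02/20.01) = √1.400 = 1.183.
So the time for N₂ is 865 × 1.183 = 1024 s.

1024 s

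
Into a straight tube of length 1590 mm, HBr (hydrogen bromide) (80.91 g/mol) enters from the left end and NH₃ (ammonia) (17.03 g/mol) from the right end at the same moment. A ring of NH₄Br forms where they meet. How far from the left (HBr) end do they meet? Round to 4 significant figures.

Graham's law gives d_HBr/d_NH₃ = rate_HBr/rate_NH₃ = √(M_NH₃/M_HBr) = √(17.03/80.91) = 0.4588.
With d_HBr + d_NH₃ = 1590 mm, d_NH₃ = 1590/(1 + 0.4588) = 1090 mm.
d_HBr = 1590 − 1090 = 500.0 mm.

500.0 mm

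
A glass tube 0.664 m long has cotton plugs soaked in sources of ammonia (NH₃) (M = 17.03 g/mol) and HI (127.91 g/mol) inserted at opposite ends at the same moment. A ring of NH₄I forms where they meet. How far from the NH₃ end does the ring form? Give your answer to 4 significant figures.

0.4865 m

The fronts meet when d_NH₃ + d_HI = L with d_NH₃/d_HI = √(M_HI/M_NH₃) (Graham's law). Here √(M_HI/M_NH₃) = √(127.91/17.03) = 2.741.
With d_NH₃ + d_HI = 0.664 m, d_HI = 0.664/(1 + 2.741) = 0.1775 m.
d_NH₃ = 0.664 − 0.1775 = 0.4865 m.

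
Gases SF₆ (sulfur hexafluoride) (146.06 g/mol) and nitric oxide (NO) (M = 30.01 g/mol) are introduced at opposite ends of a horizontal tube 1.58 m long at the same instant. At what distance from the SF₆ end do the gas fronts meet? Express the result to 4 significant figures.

0.4928 m

Graham's law gives d_SF₆/d_NO = rate_SF₆/rate_NO = √(M_NO/M_SF₆) = √(30.01/146.06) = 0.4533.
With d_SF₆ + d_NO = 1.58 m, d_NO = 1.58/(1 + 0.4533) = 1.087 m.
d_SF₆ = 1.58 − 1.087 = 0.4928 m.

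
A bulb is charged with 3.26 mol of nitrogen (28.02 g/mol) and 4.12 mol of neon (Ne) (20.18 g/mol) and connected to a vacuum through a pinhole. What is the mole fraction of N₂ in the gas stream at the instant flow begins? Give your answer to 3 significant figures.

Each component's effusion rate ∝ (its partial pressure)·(1/√M) ∝ n_i/√M_i.
x_N₂(eff) = (n_N₂/√M_N₂) / (n_N₂/√M_N₂ + n_Ne/√M_Ne)
= (3.26/√28.02) / (3.26/√28.02 + 4.12/√20.18) = 0.6159/(0.6159 + 0.9171) = 0.402.

0.402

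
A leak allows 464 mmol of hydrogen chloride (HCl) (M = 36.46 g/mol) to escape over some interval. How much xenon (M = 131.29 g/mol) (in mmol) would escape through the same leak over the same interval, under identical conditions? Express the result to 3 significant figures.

245 mmol

Using Graham's law: rate_Xe/rate_HCl = √(M_HCl/M_Xe) = √(36.46/131.29) = √0.2777 = 0.5270.
So the amount for Xe is 464 × 0.5270 = 245 mmol.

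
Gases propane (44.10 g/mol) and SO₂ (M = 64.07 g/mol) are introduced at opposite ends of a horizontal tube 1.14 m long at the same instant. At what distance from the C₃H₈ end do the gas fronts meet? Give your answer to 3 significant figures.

Graham's law gives d_C₃H₈/d_SO₂ = rate_C₃H₈/rate_SO₂ = √(M_SO₂/M_C₃H₈) = √(64.07/44.10) = 1.205.
With d_C₃H₈ + d_SO₂ = 1.14 m, d_SO₂ = 1.14/(1 + 1.205) = 0.5169 m.
d_C₃H₈ = 1.14 − 0.5169 = 0.623 m.

0.623 m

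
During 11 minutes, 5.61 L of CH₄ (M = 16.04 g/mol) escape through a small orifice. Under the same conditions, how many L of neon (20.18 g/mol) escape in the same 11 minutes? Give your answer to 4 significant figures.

From Graham's law, rate_Ne/rate_CH₄ = √(M_CH₄/M_Ne) = √(16.04/20.18) = √0.7948 = 0.8915.
So the volume for Ne is 5.61 × 0.8915 = 5.002 L.

5.002 L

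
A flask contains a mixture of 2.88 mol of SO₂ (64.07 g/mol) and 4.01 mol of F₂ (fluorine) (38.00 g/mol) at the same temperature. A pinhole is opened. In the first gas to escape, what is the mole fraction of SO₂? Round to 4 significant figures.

0.3561

Each component's effusion rate ∝ (its partial pressure)·(1/√M) ∝ n_i/√M_i.
So x_SO₂ in the escaping gas = (n_SO₂/√M_SO₂) / Σ(n_i/√M_i)
= (2.88/√64.07) / (2.88/√64.07 + 4.01/√38.00) = 0.3598/(0.3598 + 0.6505) = 0.3561.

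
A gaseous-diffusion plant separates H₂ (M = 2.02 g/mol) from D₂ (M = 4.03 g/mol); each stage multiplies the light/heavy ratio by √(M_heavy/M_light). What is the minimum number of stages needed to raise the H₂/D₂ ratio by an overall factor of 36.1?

11

With α = √(4.03/2.02) per stage, ln α = ½ ln(1.99505) = 0.3453.
Need α^N ≥ 36.1 ⇒ N ≥ ln(36.1) / ln α = 3.586 / 0.3453 = 10.38.
Rounding up, N = 11 stages.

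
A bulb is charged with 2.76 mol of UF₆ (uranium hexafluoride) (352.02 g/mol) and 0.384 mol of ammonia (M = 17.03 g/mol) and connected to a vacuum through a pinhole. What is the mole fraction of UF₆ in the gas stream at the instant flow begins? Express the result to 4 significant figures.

The effusion rate of species i is ∝ p_i/√M_i ∝ n_i/√M_i.
Mole fraction of UF₆ in the effusate = (n_UF₆/√M_UF₆) / (n_UF₆/√M_UF₆ + n_NH₃/√M_NH₃)
= (2.76/√352.02) / (2.76/√352.02 + 0.384/√17.03) = 0.1471/(0.1471 + 0.09305) = 0.6125.

0.6125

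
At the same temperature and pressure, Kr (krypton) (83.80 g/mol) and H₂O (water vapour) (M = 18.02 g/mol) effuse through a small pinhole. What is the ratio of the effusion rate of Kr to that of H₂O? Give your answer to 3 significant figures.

Using Graham's law: rate_Kr/rate_H₂O = √(M_H₂O/M_Kr) = √(18.02/83.80) = √0.2150 = 0.464.

0.464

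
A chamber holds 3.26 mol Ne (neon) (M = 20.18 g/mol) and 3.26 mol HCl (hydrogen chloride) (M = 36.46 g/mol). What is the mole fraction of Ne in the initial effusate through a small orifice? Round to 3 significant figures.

0.573

Effusion rate of each component ∝ n_i/√M_i (partial pressure × 1/√M).
Mole fraction of Ne in the effusate = (n_Ne/√M_Ne) / (n_Ne/√M_Ne + n_HCl/√M_HCl)
= (3.26/√20.18) / (3.26/√20.18 + 3.26/√36.46) = 0.7257/(0.7257 + 0.5399) = 0.573.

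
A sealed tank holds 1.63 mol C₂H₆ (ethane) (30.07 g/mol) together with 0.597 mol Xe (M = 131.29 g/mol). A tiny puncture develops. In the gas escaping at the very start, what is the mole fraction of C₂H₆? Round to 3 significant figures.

The effusion rate of species i is ∝ p_i/√M_i ∝ n_i/√M_i.
So x_C₂H₆ in the escaping gas = (n_C₂H₆/√M_C₂H₆) / Σ(n_i/√M_i)
= (1.63/√30.07) / (1.63/√30.07 + 0.597/√131.29) = 0.2972/(0.2972 + 0.05210) = 0.851.

0.851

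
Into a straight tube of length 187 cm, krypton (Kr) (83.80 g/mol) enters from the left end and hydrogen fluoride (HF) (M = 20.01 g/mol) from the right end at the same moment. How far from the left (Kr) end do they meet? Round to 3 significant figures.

61.4 cm

Graham's law gives d_Kr/d_HF = rate_Kr/rate_HF = √(M_HF/M_Kr) = √(20.01/83.80) = 0.4887.
With d_Kr + d_HF = 187 cm, d_HF = 187/(1 + 0.4887) = 125.6 cm.
d_Kr = 187 − 125.6 = 61.4 cm.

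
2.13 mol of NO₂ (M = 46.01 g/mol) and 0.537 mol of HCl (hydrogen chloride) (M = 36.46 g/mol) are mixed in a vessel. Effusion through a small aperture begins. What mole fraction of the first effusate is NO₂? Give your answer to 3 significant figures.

Each component's effusion rate ∝ (its partial pressure)·(1/√M) ∝ n_i/√M_i.
So x_NO₂ in the escaping gas = (n_NO₂/√M_NO₂) / Σ(n_i/√M_i)
= (2.13/√46.01) / (2.13/√46.01 + 0.537/√36.46) = 0.3140/(0.3140 + 0.08893) = 0.779.

0.779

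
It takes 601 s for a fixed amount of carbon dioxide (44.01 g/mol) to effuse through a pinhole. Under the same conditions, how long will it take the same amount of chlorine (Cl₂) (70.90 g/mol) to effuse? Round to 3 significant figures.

763 s

Since effusion rate ∝ 1/√M, t_Cl₂/t_CO₂ = √(M_Cl₂/M_CO₂) = √(70.90/44.01) = √1.611 = 1.269.
So the time for Cl₂ is 601 × 1.269 = 763 s.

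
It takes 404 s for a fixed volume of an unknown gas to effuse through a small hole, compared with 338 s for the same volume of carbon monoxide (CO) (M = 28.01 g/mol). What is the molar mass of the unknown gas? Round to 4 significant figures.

By Graham's law, t_X/t_CO = √(M_X/M_CO).
404/338 = 1.195 = √(M_X/28.01)
M_X = 28.01 × 1.195² = 28.01 × 1.429 = 40.02 g/mol

40.02 g/mol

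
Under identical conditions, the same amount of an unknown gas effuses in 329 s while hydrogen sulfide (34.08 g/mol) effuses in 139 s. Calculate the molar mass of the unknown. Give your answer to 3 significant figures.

Since effusion rate ∝ 1/√M, t_X/t_H₂S = √(M_X/M_H₂S).
329/139 = 2.367 = √(M_X/34.08)
M_X = 34.08 × 2.367² = 34.08 × 5.602 = 191 g/mol

191 g/mol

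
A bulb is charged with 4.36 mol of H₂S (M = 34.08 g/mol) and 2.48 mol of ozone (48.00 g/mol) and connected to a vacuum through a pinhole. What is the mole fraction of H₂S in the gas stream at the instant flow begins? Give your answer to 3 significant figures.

Effusion rate of each component ∝ n_i/√M_i (partial pressure × 1/√M).
x_H₂S(eff) = (n_H₂S/√M_H₂S) / (n_H₂S/√M_H₂S + n_O₃/√M_O₃)
= (4.36/√34.08) / (4.36/√34.08 + 2.48/√48.00) = 0.7469/(0.7469 + 0.3580) = 0.676.

0.676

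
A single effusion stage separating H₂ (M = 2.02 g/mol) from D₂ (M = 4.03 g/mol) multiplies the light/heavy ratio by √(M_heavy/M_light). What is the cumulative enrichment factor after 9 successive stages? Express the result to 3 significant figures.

22.4

After 9 stages the ratio has grown by (√(4.03/2.02))^9 = (4.03/2.02)^(9/2).
= 1.99505^(9/2) = 22.4.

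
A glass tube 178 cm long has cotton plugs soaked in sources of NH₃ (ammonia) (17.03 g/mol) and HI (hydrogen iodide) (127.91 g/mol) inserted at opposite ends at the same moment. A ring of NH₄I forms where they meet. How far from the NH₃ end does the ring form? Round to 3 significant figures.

Graham's law gives d_NH₃/d_HI = rate_NH₃/rate_HI = √(M_HI/M_NH₃) = √(127.91/17.03) = 2.741.
With d_NH₃ + d_HI = 178 cm, d_HI = 178/(1 + 2.741) = 47.59 cm.
d_NH₃ = 178 − 47.59 = 130 cm.

130 cm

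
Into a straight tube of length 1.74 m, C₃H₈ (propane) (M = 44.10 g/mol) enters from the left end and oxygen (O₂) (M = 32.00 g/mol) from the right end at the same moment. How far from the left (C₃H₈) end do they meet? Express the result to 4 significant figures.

0.8004 m

Graham's law gives d_C₃H₈/d_O₂ = rate_C₃H₈/rate_O₂ = √(M_O₂/M_C₃H₈) = √(32.00/44.10) = 0.8518.
With d_C₃H₈ + d_O₂ = 1.74 m, d_O₂ = 1.74/(1 + 0.8518) = 0.9396 m.
d_C₃H₈ = 1.74 − 0.9396 = 0.8004 m.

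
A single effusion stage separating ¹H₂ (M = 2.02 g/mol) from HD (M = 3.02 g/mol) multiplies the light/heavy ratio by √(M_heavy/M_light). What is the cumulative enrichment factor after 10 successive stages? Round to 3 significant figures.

Overall factor = α^10 with α = √(3.02/2.02), i.e. (3.02/2.02)^(10/2).
= 1.49505^5 = 7.47.

7.47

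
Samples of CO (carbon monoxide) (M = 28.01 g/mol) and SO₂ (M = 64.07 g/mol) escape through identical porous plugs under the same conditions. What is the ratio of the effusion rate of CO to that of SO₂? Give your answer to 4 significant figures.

From Graham's law, rate_CO/rate_SO₂ = √(M_SO₂/M_CO) = √(64.07/28.01) = √2.287 = 1.512.

1.512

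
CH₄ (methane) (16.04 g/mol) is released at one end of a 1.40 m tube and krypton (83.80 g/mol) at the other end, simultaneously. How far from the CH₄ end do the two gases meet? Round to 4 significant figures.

0.9739 m

Distances travelled in equal time are proportional to diffusion rates, so d_CH₄/d_Kr = √(M_Kr/M_CH₄) = √(83.80/16.04) = 2.286.
With d_CH₄ + d_Kr = 1.40 m, d_Kr = 1.40/(1 + 2.286) = 0.4261 m.
d_CH₄ = 1.40 − 0.4261 = 0.9739 m.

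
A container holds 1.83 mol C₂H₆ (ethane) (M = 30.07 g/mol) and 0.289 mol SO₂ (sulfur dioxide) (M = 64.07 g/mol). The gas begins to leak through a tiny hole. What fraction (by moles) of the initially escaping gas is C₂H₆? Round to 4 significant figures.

0.9024

Effusion rate of each component ∝ n_i/√M_i (partial pressure × 1/√M).
x_C₂H₆(eff) = (n_C₂H₆/√M_C₂H₆) / (n_C₂H₆/√M_C₂H₆ + n_SO₂/√M_SO₂)
= (1.83/√30.07) / (1.83/√30.07 + 0.289/√64.07) = 0.3337/(0.3337 + 0.03611) = 0.9024.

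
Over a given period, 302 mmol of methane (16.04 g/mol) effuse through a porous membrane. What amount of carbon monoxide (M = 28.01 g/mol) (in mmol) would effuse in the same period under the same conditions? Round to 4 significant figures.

By Graham's law, rate_CO/rate_CH₄ = √(M_CH₄/M_CO) = √(16.04/28.01) = √0.5727 = 0.7567.
So the amount for CO is 302 × 0.7567 = 228.5 mmol.

228.5 mmol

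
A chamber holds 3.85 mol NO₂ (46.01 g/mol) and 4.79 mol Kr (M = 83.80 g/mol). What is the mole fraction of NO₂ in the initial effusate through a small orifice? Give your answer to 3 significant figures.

The effusion rate of species i is ∝ p_i/√M_i ∝ n_i/√M_i.
x_NO₂(eff) = (n_NO₂/√M_NO₂) / (n_NO₂/√M_NO₂ + n_Kr/√M_Kr)
= (3.85/√46.01) / (3.85/√46.01 + 4.79/√83.80) = 0.5676/(0.5676 + 0.5233) = 0.520.

0.520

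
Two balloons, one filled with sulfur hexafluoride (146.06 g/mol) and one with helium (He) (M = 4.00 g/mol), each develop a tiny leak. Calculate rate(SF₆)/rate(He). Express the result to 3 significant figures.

By Graham's law, rate_SF₆/rate_He = √(M_He/M_SF₆) = √(4.00/146.06) = √0.02739 = 0.165.

0.165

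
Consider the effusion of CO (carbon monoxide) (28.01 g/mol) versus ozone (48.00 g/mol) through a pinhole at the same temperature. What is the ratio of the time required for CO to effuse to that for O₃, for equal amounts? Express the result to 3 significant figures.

Since effusion rate ∝ 1/√M, t_CO/t_O₃ = √(M_CO/M_O₃) = √(28.01/48.00) = √0.5835 = 0.764.

0.764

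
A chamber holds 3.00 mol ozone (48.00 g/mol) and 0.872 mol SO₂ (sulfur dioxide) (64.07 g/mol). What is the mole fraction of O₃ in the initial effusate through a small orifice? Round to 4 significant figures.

Effusion rate of each component ∝ n_i/√M_i (partial pressure × 1/√M).
So x_O₃ in the escaping gas = (n_O₃/√M_O₃) / Σ(n_i/√M_i)
= (3.00/√48.00) / (3.00/√48.00 + 0.872/√64.07) = 0.4330/(0.4330 + 0.1089) = 0.7990.

0.7990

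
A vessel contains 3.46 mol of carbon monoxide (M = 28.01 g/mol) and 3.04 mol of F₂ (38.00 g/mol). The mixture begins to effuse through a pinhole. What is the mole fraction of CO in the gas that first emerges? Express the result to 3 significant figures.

Effusion rate of each component ∝ n_i/√M_i (partial pressure × 1/√M).
So x_CO in the escaping gas = (n_CO/√M_CO) / Σ(n_i/√M_i)
= (3.46/√28.01) / (3.46/√28.01 + 3.04/√38.00) = 0.6538/(0.6538 + 0.4932) = 0.570.

0.570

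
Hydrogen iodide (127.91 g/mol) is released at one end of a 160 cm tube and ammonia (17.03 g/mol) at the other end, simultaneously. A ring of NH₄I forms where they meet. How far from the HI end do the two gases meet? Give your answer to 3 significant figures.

The fronts meet when d_HI + d_NH₃ = L with d_HI/d_NH₃ = √(M_NH₃/M_HI) (Graham's law). Here √(M_NH₃/M_HI) = √(17.03/127.91) = 0.3649.
With d_HI + d_NH₃ = 160 cm, d_NH₃ = 160/(1 + 0.3649) = 117.2 cm.
d_HI = 160 − 117.2 = 42.8 cm.

42.8 cm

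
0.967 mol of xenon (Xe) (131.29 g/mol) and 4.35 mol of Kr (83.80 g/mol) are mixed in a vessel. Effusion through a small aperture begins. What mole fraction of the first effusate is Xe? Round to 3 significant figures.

0.151

The effusion rate of species i is ∝ p_i/√M_i ∝ n_i/√M_i.
Mole fraction of Xe in the effusate = (n_Xe/√M_Xe) / (n_Xe/√M_Xe + n_Kr/√M_Kr)
= (0.967/√131.29) / (0.967/√131.29 + 4.35/√83.80) = 0.08439/(0.08439 + 0.4752) = 0.151.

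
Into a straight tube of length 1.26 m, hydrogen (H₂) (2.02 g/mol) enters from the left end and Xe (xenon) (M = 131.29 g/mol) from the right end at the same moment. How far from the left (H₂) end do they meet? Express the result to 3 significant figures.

The fronts meet when d_H₂ + d_Xe = L with d_H₂/d_Xe = √(M_Xe/M_H₂) (Graham's law). Here √(M_Xe/M_H₂) = √(131.29/2.02) = 8.062.
With d_H₂ + d_Xe = 1.26 m, d_Xe = 1.26/(1 + 8.062) = 0.1390 m.
d_H₂ = 1.26 − 0.1390 = 1.12 m.

1.12 m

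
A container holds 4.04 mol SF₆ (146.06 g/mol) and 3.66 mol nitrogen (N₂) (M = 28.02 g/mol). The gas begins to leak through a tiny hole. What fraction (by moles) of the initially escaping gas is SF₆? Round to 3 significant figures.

0.326

Rate_i ∝ x_i/√M_i (Graham's law weighted by mole fraction), so the effusate composition follows n_i/√M_i.
x_SF₆(eff) = (n_SF₆/√M_SF₆) / (n_SF₆/√M_SF₆ + n_N₂/√M_N₂)
= (4.04/√146.06) / (4.04/√146.06 + 3.66/√28.02) = 0.3343/(0.3343 + 0.6914) = 0.326.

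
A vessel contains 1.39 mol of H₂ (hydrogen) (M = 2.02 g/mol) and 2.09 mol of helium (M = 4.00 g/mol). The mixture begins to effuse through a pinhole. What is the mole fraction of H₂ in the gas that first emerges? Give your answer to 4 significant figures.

The effusion rate of species i is ∝ p_i/√M_i ∝ n_i/√M_i.
x_H₂(eff) = (n_H₂/√M_H₂) / (n_H₂/√M_H₂ + n_He/√M_He)
= (1.39/√2.02) / (1.39/√2.02 + 2.09/√4.00) = 0.9780/(0.9780 + 1.045) = 0.4834.

0.4834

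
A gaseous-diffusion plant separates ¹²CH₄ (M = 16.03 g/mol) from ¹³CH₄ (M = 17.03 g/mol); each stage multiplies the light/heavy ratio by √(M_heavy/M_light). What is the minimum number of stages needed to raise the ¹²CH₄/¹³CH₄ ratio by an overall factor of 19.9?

Single-stage factor α = √(17.03/16.03), so ln α = ½ ln(1.06238) = 0.03026.
Need α^N ≥ 19.9 ⇒ N ≥ ln(19.9) / ln α = 2.991 / 0.03026 = 98.84.
Minimum whole number of stages: N = 99.

99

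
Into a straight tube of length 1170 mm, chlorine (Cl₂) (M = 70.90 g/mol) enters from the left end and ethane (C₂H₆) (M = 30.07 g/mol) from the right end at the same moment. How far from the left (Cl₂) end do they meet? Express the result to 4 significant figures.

461.4 mm

The fronts meet when d_Cl₂ + d_C₂H₆ = L with d_Cl₂/d_C₂H₆ = √(M_C₂H₆/M_Cl₂) (Graham's law). Here √(M_C₂H₆/M_Cl₂) = √(30.07/70.90) = 0.6512.
With d_Cl₂ + d_C₂H₆ = 1170 mm, d_C₂H₆ = 1170/(1 + 0.6512) = 708.6 mm.
d_Cl₂ = 1170 − 708.6 = 461.4 mm.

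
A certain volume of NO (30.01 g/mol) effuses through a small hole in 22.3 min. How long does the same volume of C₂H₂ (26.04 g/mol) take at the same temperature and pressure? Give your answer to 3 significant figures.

Using Graham's law: t_C₂H₂/t_NO = √(M_C₂H₂/M_NO) = √(26.04/30.01) = √0.8677 = 0.9315.
So the time for C₂H₂ is 22.3 × 0.9315 = 20.8 min.

20.8 min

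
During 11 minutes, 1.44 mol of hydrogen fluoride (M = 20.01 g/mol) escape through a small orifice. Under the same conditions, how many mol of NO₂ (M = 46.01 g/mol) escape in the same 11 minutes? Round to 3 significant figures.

Graham's law gives rate_NO₂/rate_HF = √(M_HF/M_NO₂) = √(20.01/46.01) = √0.4349 = 0.6595.
So the amount for NO₂ is 1.44 × 0.6595 = 0.950 mol.

0.950 mol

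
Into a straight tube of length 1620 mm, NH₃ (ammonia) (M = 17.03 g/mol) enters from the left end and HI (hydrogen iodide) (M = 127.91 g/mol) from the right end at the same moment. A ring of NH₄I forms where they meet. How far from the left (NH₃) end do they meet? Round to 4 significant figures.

1187 mm

Graham's law gives d_NH₃/d_HI = rate_NH₃/rate_HI = √(M_HI/M_NH₃) = √(127.91/17.03) = 2.741.
With d_NH₃ + d_HI = 1620 mm, d_HI = 1620/(1 + 2.741) = 433.1 mm.
d_NH₃ = 1620 − 433.1 = 1187 mm.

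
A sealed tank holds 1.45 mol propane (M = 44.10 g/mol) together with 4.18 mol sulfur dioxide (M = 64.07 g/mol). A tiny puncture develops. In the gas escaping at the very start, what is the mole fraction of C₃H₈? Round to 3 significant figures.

0.295

Effusion rate of each component ∝ n_i/√M_i (partial pressure × 1/√M).
Mole fraction of C₃H₈ in the effusate = (n_C₃H₈/√M_C₃H₈) / (n_C₃H₈/√M_C₃H₈ + n_SO₂/√M_SO₂)
= (1.45/√44.10) / (1.45/√44.10 + 4.18/√64.07) = 0.2183/(0.2183 + 0.5222) = 0.295.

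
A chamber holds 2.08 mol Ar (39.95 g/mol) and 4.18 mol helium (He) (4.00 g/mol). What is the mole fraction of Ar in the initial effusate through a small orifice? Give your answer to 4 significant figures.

0.1360

Each component's effusion rate ∝ (its partial pressure)·(1/√M) ∝ n_i/√M_i.
So x_Ar in the escaping gas = (n_Ar/√M_Ar) / Σ(n_i/√M_i)
= (2.08/√39.95) / (2.08/√39.95 + 4.18/√4.00) = 0.3291/(0.3291 + 2.090) = 0.1360.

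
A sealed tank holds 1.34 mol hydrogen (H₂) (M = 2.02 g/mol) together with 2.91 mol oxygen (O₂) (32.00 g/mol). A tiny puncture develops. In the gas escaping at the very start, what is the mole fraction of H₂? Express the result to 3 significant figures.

Effusion rate of each component ∝ n_i/√M_i (partial pressure × 1/√M).
Mole fraction of H₂ in the effusate = (n_H₂/√M_H₂) / (n_H₂/√M_H₂ + n_O₂/√M_O₂)
= (1.34/√2.02) / (1.34/√2.02 + 2.91/√32.00) = 0.9428/(0.9428 + 0.5144) = 0.647.

0.647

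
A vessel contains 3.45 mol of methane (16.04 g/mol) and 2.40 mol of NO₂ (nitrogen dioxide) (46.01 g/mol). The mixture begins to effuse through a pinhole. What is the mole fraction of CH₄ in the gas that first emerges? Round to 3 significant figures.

0.709

The effusion rate of species i is ∝ p_i/√M_i ∝ n_i/√M_i.
Mole fraction of CH₄ in the effusate = (n_CH₄/√M_CH₄) / (n_CH₄/√M_CH₄ + n_NO₂/√M_NO₂)
= (3.45/√16.04) / (3.45/√16.04 + 2.40/√46.01) = 0.8614/(0.8614 + 0.3538) = 0.709.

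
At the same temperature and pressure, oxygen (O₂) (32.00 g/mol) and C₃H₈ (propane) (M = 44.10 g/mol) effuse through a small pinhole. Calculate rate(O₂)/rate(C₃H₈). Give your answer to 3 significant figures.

Graham's law gives rate_O₂/rate_C₃H₈ = √(M_C₃H₈/M_O₂) = √(44.10/32.00) = √1.378 = 1.17.

1.17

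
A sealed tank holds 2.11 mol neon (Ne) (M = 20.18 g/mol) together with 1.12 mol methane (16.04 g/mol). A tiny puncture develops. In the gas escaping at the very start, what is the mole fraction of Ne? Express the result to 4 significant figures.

Each component's effusion rate ∝ (its partial pressure)·(1/√M) ∝ n_i/√M_i.
Mole fraction of Ne in the effusate = (n_Ne/√M_Ne) / (n_Ne/√M_Ne + n_CH₄/√M_CH₄)
= (2.11/√20.18) / (2.11/√20.18 + 1.12/√16.04) = 0.4697/(0.4697 + 0.2797) = 0.6268.

0.6268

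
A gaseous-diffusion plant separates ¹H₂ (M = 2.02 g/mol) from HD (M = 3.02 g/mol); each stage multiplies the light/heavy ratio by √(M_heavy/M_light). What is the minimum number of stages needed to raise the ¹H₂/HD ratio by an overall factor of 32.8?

18

Single-stage factor α = √(3.02/2.02), so ln α = ½ ln(1.49505) = 0.2011.
Need α^N ≥ 32.8 ⇒ N ≥ ln(32.8) / ln α = 3.490 / 0.2011 = 17.36.
Minimum whole number of stages: N = 18.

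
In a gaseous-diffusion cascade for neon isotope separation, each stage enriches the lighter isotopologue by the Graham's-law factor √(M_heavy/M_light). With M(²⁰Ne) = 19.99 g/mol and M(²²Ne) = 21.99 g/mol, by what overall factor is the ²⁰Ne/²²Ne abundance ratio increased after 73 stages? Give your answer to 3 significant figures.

32.5

The single-stage factor is √(M_heavy/M_light), so 73 stages give [√(21.99/19.99)]^73 = (21.99/19.99)^(73/2).
= 1.10005^(73/2) = 32.5.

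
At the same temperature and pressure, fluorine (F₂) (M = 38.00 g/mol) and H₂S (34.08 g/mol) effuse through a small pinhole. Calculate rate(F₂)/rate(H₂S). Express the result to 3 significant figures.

0.947

Using Graham's law: rate_F₂/rate_H₂S = √(M_H₂S/M_F₂) = √(34.08/38.00) = √0.8968 = 0.947.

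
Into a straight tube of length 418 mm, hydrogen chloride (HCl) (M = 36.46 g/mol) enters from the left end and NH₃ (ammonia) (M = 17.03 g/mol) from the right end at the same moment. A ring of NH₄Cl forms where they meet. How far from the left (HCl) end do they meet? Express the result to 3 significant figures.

170 mm

The fronts meet when d_HCl + d_NH₃ = L with d_HCl/d_NH₃ = √(M_NH₃/M_HCl) (Graham's law). Here √(M_NH₃/M_HCl) = √(17.03/36.46) = 0.6834.
With d_HCl + d_NH₃ = 418 mm, d_NH₃ = 418/(1 + 0.6834) = 248.3 mm.
d_HCl = 418 − 248.3 = 170 mm.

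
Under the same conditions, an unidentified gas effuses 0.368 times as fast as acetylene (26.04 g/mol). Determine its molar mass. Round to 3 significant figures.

Graham's law gives rate_X/rate_C₂H₂ = √(M_C₂H₂/M_X).
0.368 = √(26.04/M_X)
M_X = 26.04 / 0.368² = 26.04 / 0.1354 = 192 g/mol

192 g/mol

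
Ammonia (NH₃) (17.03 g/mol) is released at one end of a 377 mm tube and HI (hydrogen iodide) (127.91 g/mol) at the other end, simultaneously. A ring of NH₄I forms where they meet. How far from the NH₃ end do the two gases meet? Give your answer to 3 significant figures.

276 mm

In equal time, each gas travels a distance ∝ its rate ∝ 1/√M, so d_NH₃/d_HI = √(M_HI/M_NH₃) = √(127.91/17.03) = 2.741.
With d_NH₃ + d_HI = 377 mm, d_HI = 377/(1 + 2.741) = 100.8 mm.
d_NH₃ = 377 − 100.8 = 276 mm.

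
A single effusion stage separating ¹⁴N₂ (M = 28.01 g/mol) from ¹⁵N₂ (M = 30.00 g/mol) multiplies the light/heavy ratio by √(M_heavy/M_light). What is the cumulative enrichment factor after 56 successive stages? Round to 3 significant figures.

The single-stage factor is √(M_heavy/M_light), so 56 stages give [√(30.00/28.01)]^56 = (30.00/28.01)^(56/2).
= 1.07105^28 = 6.83.

6.83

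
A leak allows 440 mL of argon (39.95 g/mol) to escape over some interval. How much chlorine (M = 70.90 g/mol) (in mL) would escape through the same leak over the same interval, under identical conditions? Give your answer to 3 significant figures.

330 mL

By Graham's law, rate_Cl₂/rate_Ar = √(M_Ar/M_Cl₂) = √(39.95/70.90) = √0.5635 = 0.7506.
So the volume for Cl₂ is 440 × 0.7506 = 330 mL.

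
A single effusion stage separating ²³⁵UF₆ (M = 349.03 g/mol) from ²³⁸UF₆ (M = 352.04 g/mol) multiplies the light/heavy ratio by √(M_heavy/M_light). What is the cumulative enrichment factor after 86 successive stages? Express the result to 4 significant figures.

Overall factor = α^86 with α = √(352.04/349.03), i.e. (352.04/349.03)^(86/2).
= 1.00862^43 = 1.447.

1.447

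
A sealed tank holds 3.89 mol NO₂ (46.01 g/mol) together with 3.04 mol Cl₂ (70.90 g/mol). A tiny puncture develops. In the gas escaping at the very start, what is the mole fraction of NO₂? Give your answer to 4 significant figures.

Each component's effusion rate ∝ (its partial pressure)·(1/√M) ∝ n_i/√M_i.
x_NO₂(eff) = (n_NO₂/√M_NO₂) / (n_NO₂/√M_NO₂ + n_Cl₂/√M_Cl₂)
= (3.89/√46.01) / (3.89/√46.01 + 3.04/√70.90) = 0.5735/(0.5735 + 0.3610) = 0.6137.

0.6137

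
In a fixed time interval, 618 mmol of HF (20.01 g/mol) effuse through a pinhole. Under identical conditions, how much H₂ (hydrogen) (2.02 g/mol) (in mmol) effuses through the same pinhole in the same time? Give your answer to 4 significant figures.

From Graham's law, rate_H₂/rate_HF = √(M_HF/M_H₂) = √(20.01/2.02) = √9.906 = 3.147.
So the amount for H₂ is 618 × 3.147 = 1945 mmol.

1945 mmol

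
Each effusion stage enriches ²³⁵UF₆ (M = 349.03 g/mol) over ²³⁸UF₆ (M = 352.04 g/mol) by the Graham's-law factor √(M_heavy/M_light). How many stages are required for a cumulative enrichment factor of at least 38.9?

Single-stage factor α = √(352.04/349.03), so ln α = ½ ln(1.00862) = 0.004293.
Need α^N ≥ 38.9 ⇒ N ≥ ln(38.9) / ln α = 3.661 / 0.004293 = 852.69.
Rounding up, N = 853 stages.

853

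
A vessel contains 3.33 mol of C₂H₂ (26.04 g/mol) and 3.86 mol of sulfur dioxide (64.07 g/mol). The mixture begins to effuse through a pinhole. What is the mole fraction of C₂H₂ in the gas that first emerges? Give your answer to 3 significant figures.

Each component's effusion rate ∝ (its partial pressure)·(1/√M) ∝ n_i/√M_i.
Mole fraction of C₂H₂ in the effusate = (n_C₂H₂/√M_C₂H₂) / (n_C₂H₂/√M_C₂H₂ + n_SO₂/√M_SO₂)
= (3.33/√26.04) / (3.33/√26.04 + 3.86/√64.07) = 0.6526/(0.6526 + 0.4822) = 0.575.

0.575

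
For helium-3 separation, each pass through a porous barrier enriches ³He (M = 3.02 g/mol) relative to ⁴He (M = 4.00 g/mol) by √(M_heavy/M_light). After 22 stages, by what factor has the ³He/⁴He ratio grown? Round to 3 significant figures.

Each stage multiplies the ratio by α = √(4.00/3.02), so after 22 stages the overall factor is α^22 = (4.00/3.02)^(22/2).
= 1.32450^11 = 22.0.

22.0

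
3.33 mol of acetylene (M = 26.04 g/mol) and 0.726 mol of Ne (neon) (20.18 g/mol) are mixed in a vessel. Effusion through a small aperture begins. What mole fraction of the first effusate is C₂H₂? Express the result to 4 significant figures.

Each component's effusion rate ∝ (its partial pressure)·(1/√M) ∝ n_i/√M_i.
Mole fraction of C₂H₂ in the effusate = (n_C₂H₂/√M_C₂H₂) / (n_C₂H₂/√M_C₂H₂ + n_Ne/√M_Ne)
= (3.33/√26.04) / (3.33/√26.04 + 0.726/√20.18) = 0.6526/(0.6526 + 0.1616) = 0.8015.

0.8015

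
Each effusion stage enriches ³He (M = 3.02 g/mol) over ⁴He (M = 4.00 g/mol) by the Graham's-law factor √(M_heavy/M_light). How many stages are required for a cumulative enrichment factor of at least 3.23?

Single-stage factor α = √(4.00/3.02), so ln α = ½ ln(1.32450) = 0.1405.
Need α^N ≥ 3.23 ⇒ N ≥ ln(3.23) / ln α = 1.172 / 0.1405 = 8.34.
So at least 9 stages are needed.

9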